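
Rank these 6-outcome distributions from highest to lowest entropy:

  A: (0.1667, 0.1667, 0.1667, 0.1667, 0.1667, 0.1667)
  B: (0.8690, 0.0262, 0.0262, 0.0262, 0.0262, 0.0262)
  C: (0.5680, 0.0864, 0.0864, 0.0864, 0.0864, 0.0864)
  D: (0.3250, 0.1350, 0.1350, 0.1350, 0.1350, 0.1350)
A > D > C > B

Key insight: Entropy is maximized by uniform distributions and minimized by concentrated distributions.

Entropies:
  H(A) = 2.5850 bits
  H(B) = 0.8643 bits
  H(C) = 1.9897 bits
  H(D) = 2.4770 bits

Ranking: A > D > C > B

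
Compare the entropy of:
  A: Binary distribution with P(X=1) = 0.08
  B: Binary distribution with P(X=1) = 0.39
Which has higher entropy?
B

For binary distributions, entropy is maximized at p=0.5 and decreases as p moves toward 0 or 1.

H(A) = H(0.08) = 0.4022 bits
H(B) = H(0.39) = 0.9648 bits

Distribution B (p=0.39) is closer to uniform (p=0.5), so it has higher entropy.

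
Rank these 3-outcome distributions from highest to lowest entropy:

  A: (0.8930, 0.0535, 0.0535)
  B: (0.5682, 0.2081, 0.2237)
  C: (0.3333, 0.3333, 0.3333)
C > B > A

Key insight: Entropy is maximized by uniform distributions and minimized by concentrated distributions.

- Uniform distributions have maximum entropy log₂(3) = 1.5850 bits
- The more "peaked" or concentrated a distribution, the lower its entropy

Entropies:
  H(A) = 0.5978 bits
  H(B) = 1.4179 bits
  H(C) = 1.5850 bits

Ranking: C > B > A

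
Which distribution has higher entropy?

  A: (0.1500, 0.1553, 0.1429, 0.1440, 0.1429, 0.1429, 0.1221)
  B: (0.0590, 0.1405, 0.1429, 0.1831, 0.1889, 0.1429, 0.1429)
A

Both distributions are close to uniform, making this a harder comparison.

H(A) = 2.8040 bits
H(B) = 2.7444 bits

The distribution closer to uniform has higher entropy.
Answer: A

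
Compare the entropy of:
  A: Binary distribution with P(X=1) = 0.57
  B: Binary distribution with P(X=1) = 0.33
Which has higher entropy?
A

For binary distributions, entropy is maximized at p=0.5 and decreases as p moves toward 0 or 1.

H(A) = H(0.57) = 0.9858 bits
H(B) = H(0.33) = 0.9149 bits

Distribution A (p=0.57) is closer to uniform (p=0.5), so it has higher entropy.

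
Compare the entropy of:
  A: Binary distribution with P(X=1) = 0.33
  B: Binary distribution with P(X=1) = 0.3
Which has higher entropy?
A

For binary distributions, entropy is maximized at p=0.5 and decreases as p moves toward 0 or 1.

H(A) = H(0.33) = 0.9149 bits
H(B) = H(0.3) = 0.8813 bits

Distribution A (p=0.33) is closer to uniform (p=0.5), so it has higher entropy.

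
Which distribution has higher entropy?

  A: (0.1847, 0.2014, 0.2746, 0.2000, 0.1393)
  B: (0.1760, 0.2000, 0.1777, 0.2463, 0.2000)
B

Both distributions are close to uniform, making this a harder comparison.

H(A) = 2.2882 bits
H(B) = 2.3107 bits

The distribution closer to uniform has higher entropy.
Answer: B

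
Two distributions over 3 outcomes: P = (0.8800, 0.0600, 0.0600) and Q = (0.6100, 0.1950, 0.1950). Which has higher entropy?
Q

P is highly concentrated on one outcome (88%), making it nearly deterministic. Q spreads its mass more evenly (max 61%). The more spread-out distribution has higher entropy: H(P) ≈ 0.649 bits, H(Q) ≈ 1.355 bits.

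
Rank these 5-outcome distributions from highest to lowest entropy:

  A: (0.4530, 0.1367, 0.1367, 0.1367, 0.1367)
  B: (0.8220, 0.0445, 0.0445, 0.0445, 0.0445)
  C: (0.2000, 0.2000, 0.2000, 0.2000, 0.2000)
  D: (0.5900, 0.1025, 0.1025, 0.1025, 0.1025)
C > A > D > B

Key insight: Entropy is maximized by uniform distributions and minimized by concentrated distributions.

Entropies:
  H(A) = 2.0876 bits
  H(B) = 1.0317 bits
  H(C) = 2.3219 bits
  H(D) = 1.7965 bits

Ranking: C > A > D > B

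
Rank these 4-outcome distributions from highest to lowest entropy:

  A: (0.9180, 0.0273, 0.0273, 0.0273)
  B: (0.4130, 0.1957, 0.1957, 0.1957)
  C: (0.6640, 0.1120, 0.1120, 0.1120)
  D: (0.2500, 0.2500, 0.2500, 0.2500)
D > B > C > A

Key insight: Entropy is maximized by uniform distributions and minimized by concentrated distributions.

Entropies:
  H(A) = 0.5392 bits
  H(B) = 1.9084 bits
  H(C) = 1.4535 bits
  H(D) = 2.0000 bits

Ranking: D > B > C > A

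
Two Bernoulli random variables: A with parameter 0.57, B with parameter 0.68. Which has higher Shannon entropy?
A

For binary distributions, entropy is maximized at p=0.5 and decreases as p moves toward 0 or 1.

H(A) = H(0.57) = 0.9858 bits
H(B) = H(0.68) = 0.9044 bits

Distribution A (p=0.57) is closer to uniform (p=0.5), so it has higher entropy.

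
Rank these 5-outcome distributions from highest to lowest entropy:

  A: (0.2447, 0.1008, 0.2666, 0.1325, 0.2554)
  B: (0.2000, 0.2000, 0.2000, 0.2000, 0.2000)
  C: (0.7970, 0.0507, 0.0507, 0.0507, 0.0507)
B > A > C

Key insight: Entropy is maximized by uniform distributions and minimized by concentrated distributions.

- Uniform distributions have maximum entropy log₂(5) = 2.3219 bits
- The more "peaked" or concentrated a distribution, the lower its entropy

Entropies:
  H(A) = 2.2284 bits
  H(B) = 2.3219 bits
  H(C) = 1.1339 bits

Ranking: B > A > C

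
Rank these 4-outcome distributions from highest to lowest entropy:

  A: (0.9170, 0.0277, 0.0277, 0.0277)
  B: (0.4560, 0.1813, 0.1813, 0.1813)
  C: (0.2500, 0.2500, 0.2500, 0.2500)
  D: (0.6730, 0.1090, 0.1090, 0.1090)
C > B > D > A

Key insight: Entropy is maximized by uniform distributions and minimized by concentrated distributions.

Entropies:
  H(A) = 0.5442 bits
  H(B) = 1.8566 bits
  H(C) = 2.0000 bits
  H(D) = 1.4301 bits

Ranking: C > B > D > A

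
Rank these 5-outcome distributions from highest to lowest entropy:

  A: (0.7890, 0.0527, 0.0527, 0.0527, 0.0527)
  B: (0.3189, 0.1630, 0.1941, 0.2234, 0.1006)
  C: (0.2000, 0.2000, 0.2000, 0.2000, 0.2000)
C > B > A

Key insight: Entropy is maximized by uniform distributions and minimized by concentrated distributions.

- Uniform distributions have maximum entropy log₂(5) = 2.3219 bits
- The more "peaked" or concentrated a distribution, the lower its entropy

Entropies:
  H(A) = 1.1654 bits
  H(B) = 2.2278 bits
  H(C) = 2.3219 bits

Ranking: C > B > A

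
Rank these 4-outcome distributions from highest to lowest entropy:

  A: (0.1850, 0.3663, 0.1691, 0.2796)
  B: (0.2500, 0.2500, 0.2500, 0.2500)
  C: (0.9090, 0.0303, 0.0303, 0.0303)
B > A > C

Key insight: Entropy is maximized by uniform distributions and minimized by concentrated distributions.

- Uniform distributions have maximum entropy log₂(4) = 2.0000 bits
- The more "peaked" or concentrated a distribution, the lower its entropy

Entropies:
  H(A) = 1.9287 bits
  H(B) = 2.0000 bits
  H(C) = 0.5840 bits

Ranking: B > A > C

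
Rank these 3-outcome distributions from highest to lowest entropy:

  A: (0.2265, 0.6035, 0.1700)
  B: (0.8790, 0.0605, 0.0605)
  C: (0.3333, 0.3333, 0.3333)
C > A > B

Key insight: Entropy is maximized by uniform distributions and minimized by concentrated distributions.

- Uniform distributions have maximum entropy log₂(3) = 1.5850 bits
- The more "peaked" or concentrated a distribution, the lower its entropy

Entropies:
  H(A) = 1.3596 bits
  H(B) = 0.6532 bits
  H(C) = 1.5850 bits

Ranking: C > A > B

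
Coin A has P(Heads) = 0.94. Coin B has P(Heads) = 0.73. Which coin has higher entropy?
B

For binary distributions, entropy is maximized at p=0.5 and decreases as p moves toward 0 or 1.

H(A) = H(0.94) = 0.3274 bits
H(B) = H(0.73) = 0.8415 bits

Distribution B (p=0.73) is closer to uniform (p=0.5), so it has higher entropy.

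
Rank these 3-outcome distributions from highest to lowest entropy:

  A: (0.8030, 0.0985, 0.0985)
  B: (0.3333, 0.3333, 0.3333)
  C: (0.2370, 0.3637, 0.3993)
B > C > A

Key insight: Entropy is maximized by uniform distributions and minimized by concentrated distributions.

- Uniform distributions have maximum entropy log₂(3) = 1.5850 bits
- The more "peaked" or concentrated a distribution, the lower its entropy

Entropies:
  H(A) = 0.9129 bits
  H(B) = 1.5850 bits
  H(C) = 1.5518 bits

Ranking: B > C > A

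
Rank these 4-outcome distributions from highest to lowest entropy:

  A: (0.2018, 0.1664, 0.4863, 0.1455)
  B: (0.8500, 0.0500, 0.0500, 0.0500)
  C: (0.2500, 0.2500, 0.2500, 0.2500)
C > A > B

Key insight: Entropy is maximized by uniform distributions and minimized by concentrated distributions.

- Uniform distributions have maximum entropy log₂(4) = 2.0000 bits
- The more "peaked" or concentrated a distribution, the lower its entropy

Entropies:
  H(A) = 1.8069 bits
  H(B) = 0.8476 bits
  H(C) = 2.0000 bits

Ranking: C > A > B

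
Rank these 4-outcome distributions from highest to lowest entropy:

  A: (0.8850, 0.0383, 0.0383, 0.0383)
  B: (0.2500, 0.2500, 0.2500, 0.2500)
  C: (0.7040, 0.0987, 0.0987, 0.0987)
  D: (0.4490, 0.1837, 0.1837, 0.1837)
B > D > C > A

Key insight: Entropy is maximized by uniform distributions and minimized by concentrated distributions.

Entropies:
  H(A) = 0.6971 bits
  H(B) = 2.0000 bits
  H(C) = 1.3455 bits
  H(D) = 1.8658 bits

Ranking: B > D > C > A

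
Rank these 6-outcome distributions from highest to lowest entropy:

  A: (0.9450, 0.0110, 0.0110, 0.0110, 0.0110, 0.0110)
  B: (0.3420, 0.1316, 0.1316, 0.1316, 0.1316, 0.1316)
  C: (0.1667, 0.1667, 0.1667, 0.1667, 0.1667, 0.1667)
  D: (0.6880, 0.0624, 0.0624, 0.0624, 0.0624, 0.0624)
C > B > D > A

Key insight: Entropy is maximized by uniform distributions and minimized by concentrated distributions.

Entropies:
  H(A) = 0.4350 bits
  H(B) = 2.4545 bits
  H(C) = 2.5850 bits
  H(D) = 1.6199 bits

Ranking: C > B > D > A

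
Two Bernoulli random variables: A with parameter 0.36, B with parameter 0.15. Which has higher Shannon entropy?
A

For binary distributions, entropy is maximized at p=0.5 and decreases as p moves toward 0 or 1.

H(A) = H(0.36) = 0.9427 bits
H(B) = H(0.15) = 0.6098 bits

Distribution A (p=0.36) is closer to uniform (p=0.5), so it has higher entropy.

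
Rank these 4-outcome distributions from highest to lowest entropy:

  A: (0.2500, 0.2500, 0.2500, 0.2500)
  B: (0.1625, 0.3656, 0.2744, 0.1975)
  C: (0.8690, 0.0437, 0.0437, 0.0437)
A > B > C

Key insight: Entropy is maximized by uniform distributions and minimized by concentrated distributions.

- Uniform distributions have maximum entropy log₂(4) = 2.0000 bits
- The more "peaked" or concentrated a distribution, the lower its entropy

Entropies:
  H(A) = 2.0000 bits
  H(B) = 1.9308 bits
  H(C) = 0.7678 bits

Ranking: A > B > C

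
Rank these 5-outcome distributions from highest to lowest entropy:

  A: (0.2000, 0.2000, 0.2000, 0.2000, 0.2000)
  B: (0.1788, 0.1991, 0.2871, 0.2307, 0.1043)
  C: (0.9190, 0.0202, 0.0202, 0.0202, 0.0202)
A > B > C

Key insight: Entropy is maximized by uniform distributions and minimized by concentrated distributions.

- Uniform distributions have maximum entropy log₂(5) = 2.3219 bits
- The more "peaked" or concentrated a distribution, the lower its entropy

Entropies:
  H(A) = 2.3219 bits
  H(B) = 2.2528 bits
  H(C) = 0.5677 bits

Ranking: A > B > C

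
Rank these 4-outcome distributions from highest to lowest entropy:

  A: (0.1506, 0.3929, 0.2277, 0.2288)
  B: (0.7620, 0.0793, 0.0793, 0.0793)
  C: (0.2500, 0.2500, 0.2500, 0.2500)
C > A > B

Key insight: Entropy is maximized by uniform distributions and minimized by concentrated distributions.

- Uniform distributions have maximum entropy log₂(4) = 2.0000 bits
- The more "peaked" or concentrated a distribution, the lower its entropy

Entropies:
  H(A) = 1.9138 bits
  H(B) = 1.1689 bits
  H(C) = 2.0000 bits

Ranking: C > A > B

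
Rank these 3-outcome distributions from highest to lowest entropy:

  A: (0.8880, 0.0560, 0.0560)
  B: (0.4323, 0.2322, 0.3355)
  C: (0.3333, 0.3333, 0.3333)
C > B > A

Key insight: Entropy is maximized by uniform distributions and minimized by concentrated distributions.

- Uniform distributions have maximum entropy log₂(3) = 1.5850 bits
- The more "peaked" or concentrated a distribution, the lower its entropy

Entropies:
  H(A) = 0.6179 bits
  H(B) = 1.5408 bits
  H(C) = 1.5850 bits

Ranking: C > B > A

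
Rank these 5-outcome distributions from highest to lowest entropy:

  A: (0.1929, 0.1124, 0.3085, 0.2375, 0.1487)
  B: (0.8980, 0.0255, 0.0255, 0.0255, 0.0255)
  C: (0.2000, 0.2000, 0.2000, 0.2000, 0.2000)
C > A > B

Key insight: Entropy is maximized by uniform distributions and minimized by concentrated distributions.

- Uniform distributions have maximum entropy log₂(5) = 2.3219 bits
- The more "peaked" or concentrated a distribution, the lower its entropy

Entropies:
  H(A) = 2.2373 bits
  H(B) = 0.6793 bits
  H(C) = 2.3219 bits

Ranking: C > A > B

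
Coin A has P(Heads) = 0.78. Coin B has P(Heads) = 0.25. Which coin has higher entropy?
B

For binary distributions, entropy is maximized at p=0.5 and decreases as p moves toward 0 or 1.

H(A) = H(0.78) = 0.7602 bits
H(B) = H(0.25) = 0.8113 bits

Distribution B (p=0.25) is closer to uniform (p=0.5), so it has higher entropy.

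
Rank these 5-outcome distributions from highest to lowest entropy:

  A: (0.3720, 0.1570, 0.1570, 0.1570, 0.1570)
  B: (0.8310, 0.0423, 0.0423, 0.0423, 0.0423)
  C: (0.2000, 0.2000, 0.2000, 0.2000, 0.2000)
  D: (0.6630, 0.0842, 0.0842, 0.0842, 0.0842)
C > A > D > B

Key insight: Entropy is maximized by uniform distributions and minimized by concentrated distributions.

Entropies:
  H(A) = 2.2082 bits
  H(B) = 0.9934 bits
  H(C) = 2.3219 bits
  H(D) = 1.5959 bits

Ranking: C > A > D > B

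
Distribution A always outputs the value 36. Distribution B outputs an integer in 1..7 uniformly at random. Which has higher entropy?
B

A is deterministic, so H(A) = 0. B is uniform over 7 outcomes, so H(B) = log₂(7) = 2.807 bits. Any distribution with genuine randomness has higher entropy than a deterministic one.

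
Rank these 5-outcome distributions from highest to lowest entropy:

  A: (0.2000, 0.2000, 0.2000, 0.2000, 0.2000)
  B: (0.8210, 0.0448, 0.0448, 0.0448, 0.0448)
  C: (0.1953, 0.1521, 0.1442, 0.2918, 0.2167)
A > C > B

Key insight: Entropy is maximized by uniform distributions and minimized by concentrated distributions.

- Uniform distributions have maximum entropy log₂(5) = 2.3219 bits
- The more "peaked" or concentrated a distribution, the lower its entropy

Entropies:
  H(A) = 2.3219 bits
  H(B) = 1.0359 bits
  H(C) = 2.2728 bits

Ranking: A > C > B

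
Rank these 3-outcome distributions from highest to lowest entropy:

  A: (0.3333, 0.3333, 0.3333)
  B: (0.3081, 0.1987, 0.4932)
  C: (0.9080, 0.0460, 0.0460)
A > B > C

Key insight: Entropy is maximized by uniform distributions and minimized by concentrated distributions.

- Uniform distributions have maximum entropy log₂(3) = 1.5850 bits
- The more "peaked" or concentrated a distribution, the lower its entropy

Entropies:
  H(A) = 1.5850 bits
  H(B) = 1.4895 bits
  H(C) = 0.5351 bits

Ranking: A > B > C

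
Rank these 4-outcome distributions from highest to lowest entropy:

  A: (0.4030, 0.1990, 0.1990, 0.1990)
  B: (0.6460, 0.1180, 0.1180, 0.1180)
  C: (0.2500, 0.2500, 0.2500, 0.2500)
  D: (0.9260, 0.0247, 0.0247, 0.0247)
C > A > B > D

Key insight: Entropy is maximized by uniform distributions and minimized by concentrated distributions.

Entropies:
  H(A) = 1.9189 bits
  H(B) = 1.4987 bits
  H(C) = 2.0000 bits
  H(D) = 0.4980 bits

Ranking: C > A > B > D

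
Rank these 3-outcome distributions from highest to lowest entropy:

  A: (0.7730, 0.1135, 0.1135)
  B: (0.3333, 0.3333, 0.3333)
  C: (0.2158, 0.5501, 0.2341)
B > C > A

Key insight: Entropy is maximized by uniform distributions and minimized by concentrated distributions.

- Uniform distributions have maximum entropy log₂(3) = 1.5850 bits
- The more "peaked" or concentrated a distribution, the lower its entropy

Entropies:
  H(A) = 0.9997 bits
  H(B) = 1.5850 bits
  H(C) = 1.4421 bits

Ranking: B > C > A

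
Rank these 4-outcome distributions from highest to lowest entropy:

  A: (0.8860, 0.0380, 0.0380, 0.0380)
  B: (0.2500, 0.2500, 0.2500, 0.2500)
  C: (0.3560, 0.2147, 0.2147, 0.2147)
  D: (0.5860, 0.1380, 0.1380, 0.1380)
B > C > D > A

Key insight: Entropy is maximized by uniform distributions and minimized by concentrated distributions.

Entropies:
  H(A) = 0.6926 bits
  H(B) = 2.0000 bits
  H(C) = 1.9600 bits
  H(D) = 1.6347 bits

Ranking: B > C > D > A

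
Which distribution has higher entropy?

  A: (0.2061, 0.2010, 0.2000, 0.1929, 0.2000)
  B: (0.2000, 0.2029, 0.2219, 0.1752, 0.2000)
A

Both distributions are close to uniform, making this a harder comparison.

H(A) = 2.3216 bits
H(B) = 2.3179 bits

The distribution closer to uniform has higher entropy.
Answer: A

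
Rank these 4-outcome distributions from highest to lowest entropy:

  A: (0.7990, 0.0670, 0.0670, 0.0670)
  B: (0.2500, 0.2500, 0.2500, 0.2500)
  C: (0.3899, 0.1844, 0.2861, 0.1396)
B > C > A

Key insight: Entropy is maximized by uniform distributions and minimized by concentrated distributions.

- Uniform distributions have maximum entropy log₂(4) = 2.0000 bits
- The more "peaked" or concentrated a distribution, the lower its entropy

Entropies:
  H(A) = 1.0425 bits
  H(B) = 2.0000 bits
  H(C) = 1.8927 bits

Ranking: B > C > A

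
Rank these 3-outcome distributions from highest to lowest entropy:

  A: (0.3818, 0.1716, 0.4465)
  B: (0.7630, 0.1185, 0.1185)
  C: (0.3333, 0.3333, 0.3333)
C > A > B

Key insight: Entropy is maximized by uniform distributions and minimized by concentrated distributions.

- Uniform distributions have maximum entropy log₂(3) = 1.5850 bits
- The more "peaked" or concentrated a distribution, the lower its entropy

Entropies:
  H(A) = 1.4861 bits
  H(B) = 1.0270 bits
  H(C) = 1.5850 bits

Ranking: C > A > B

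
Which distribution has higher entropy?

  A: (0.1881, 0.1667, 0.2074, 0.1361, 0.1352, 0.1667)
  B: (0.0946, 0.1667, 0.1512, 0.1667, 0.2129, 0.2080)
A

Both distributions are close to uniform, making this a harder comparison.

H(A) = 2.5675 bits
H(B) = 2.5418 bits

The distribution closer to uniform has higher entropy.
Answer: A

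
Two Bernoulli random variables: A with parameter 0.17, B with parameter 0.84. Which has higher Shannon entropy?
A

For binary distributions, entropy is maximized at p=0.5 and decreases as p moves toward 0 or 1.

H(A) = H(0.17) = 0.6577 bits
H(B) = H(0.84) = 0.6343 bits

Distribution A (p=0.17) is closer to uniform (p=0.5), so it has higher entropy.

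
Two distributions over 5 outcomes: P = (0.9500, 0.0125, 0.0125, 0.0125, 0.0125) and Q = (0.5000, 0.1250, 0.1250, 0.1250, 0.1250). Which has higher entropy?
Q

P is highly concentrated on one outcome (95%), making it nearly deterministic. Q spreads its mass more evenly (max 50%). The more spread-out distribution has higher entropy: H(P) ≈ 0.386 bits, H(Q) ≈ 2.000 bits.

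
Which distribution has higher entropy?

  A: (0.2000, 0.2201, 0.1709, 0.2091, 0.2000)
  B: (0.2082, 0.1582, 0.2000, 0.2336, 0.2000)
A

Both distributions are close to uniform, making this a harder comparison.

H(A) = 2.3170 bits
H(B) = 2.3110 bits

The distribution closer to uniform has higher entropy.
Answer: A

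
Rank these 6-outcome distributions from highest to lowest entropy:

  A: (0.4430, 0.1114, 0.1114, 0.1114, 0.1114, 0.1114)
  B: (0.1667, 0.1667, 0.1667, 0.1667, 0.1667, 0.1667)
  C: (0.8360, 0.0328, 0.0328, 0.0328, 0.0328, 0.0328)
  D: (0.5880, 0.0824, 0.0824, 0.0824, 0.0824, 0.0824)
B > A > D > C

Key insight: Entropy is maximized by uniform distributions and minimized by concentrated distributions.

Entropies:
  H(A) = 2.2839 bits
  H(B) = 2.5850 bits
  H(C) = 1.0246 bits
  H(D) = 1.9342 bits

Ranking: B > A > D > C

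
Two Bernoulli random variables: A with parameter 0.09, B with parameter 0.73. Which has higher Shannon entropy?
B

For binary distributions, entropy is maximized at p=0.5 and decreases as p moves toward 0 or 1.

H(A) = H(0.09) = 0.4365 bits
H(B) = H(0.73) = 0.8415 bits

Distribution B (p=0.73) is closer to uniform (p=0.5), so it has higher entropy.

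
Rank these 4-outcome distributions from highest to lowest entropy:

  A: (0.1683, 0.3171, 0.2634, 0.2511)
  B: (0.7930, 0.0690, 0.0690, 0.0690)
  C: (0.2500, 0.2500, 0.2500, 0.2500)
C > A > B

Key insight: Entropy is maximized by uniform distributions and minimized by concentrated distributions.

- Uniform distributions have maximum entropy log₂(4) = 2.0000 bits
- The more "peaked" or concentrated a distribution, the lower its entropy

Entropies:
  H(A) = 1.9658 bits
  H(B) = 1.0638 bits
  H(C) = 2.0000 bits

Ranking: C > A > B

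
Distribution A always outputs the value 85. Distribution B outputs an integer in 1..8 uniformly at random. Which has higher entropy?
B

A is deterministic, so H(A) = 0. B is uniform over 8 outcomes, so H(B) = log₂(8) = 3.000 bits. Any distribution with genuine randomness has higher entropy than a deterministic one.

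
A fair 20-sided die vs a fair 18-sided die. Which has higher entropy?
20-sided die

Both are uniform distributions; for uniform over n outcomes, H = log₂(n). H(20-sided) = log₂(20) = 4.322 bits and H(18-sided) = log₂(18) = 4.170 bits. More outcomes in a uniform distribution means higher entropy.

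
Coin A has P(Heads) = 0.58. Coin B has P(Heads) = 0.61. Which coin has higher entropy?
A

For binary distributions, entropy is maximized at p=0.5 and decreases as p moves toward 0 or 1.

H(A) = H(0.58) = 0.9815 bits
H(B) = H(0.61) = 0.9648 bits

Distribution A (p=0.58) is closer to uniform (p=0.5), so it has higher entropy.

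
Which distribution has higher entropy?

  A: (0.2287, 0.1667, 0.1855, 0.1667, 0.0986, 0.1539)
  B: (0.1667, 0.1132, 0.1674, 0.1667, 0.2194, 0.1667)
B

Both distributions are close to uniform, making this a harder comparison.

H(A) = 2.5443 bits
H(B) = 2.5601 bits

The distribution closer to uniform has higher entropy.
Answer: B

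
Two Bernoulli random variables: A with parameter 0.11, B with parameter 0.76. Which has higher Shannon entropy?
B

For binary distributions, entropy is maximized at p=0.5 and decreases as p moves toward 0 or 1.

H(A) = H(0.11) = 0.4999 bits
H(B) = H(0.76) = 0.7950 bits

Distribution B (p=0.76) is closer to uniform (p=0.5), so it has higher entropy.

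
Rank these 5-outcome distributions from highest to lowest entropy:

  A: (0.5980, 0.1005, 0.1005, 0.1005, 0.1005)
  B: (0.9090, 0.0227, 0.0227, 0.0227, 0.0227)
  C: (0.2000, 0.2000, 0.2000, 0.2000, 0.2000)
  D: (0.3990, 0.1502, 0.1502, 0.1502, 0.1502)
C > D > A > B

Key insight: Entropy is maximized by uniform distributions and minimized by concentrated distributions.

Entropies:
  H(A) = 1.7761 bits
  H(B) = 0.6218 bits
  H(C) = 2.3219 bits
  H(D) = 2.1724 bits

Ranking: C > D > A > B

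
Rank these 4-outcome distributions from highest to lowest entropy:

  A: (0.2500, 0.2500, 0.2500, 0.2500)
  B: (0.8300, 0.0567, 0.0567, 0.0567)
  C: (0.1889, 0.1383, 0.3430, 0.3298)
A > C > B

Key insight: Entropy is maximized by uniform distributions and minimized by concentrated distributions.

- Uniform distributions have maximum entropy log₂(4) = 2.0000 bits
- The more "peaked" or concentrated a distribution, the lower its entropy

Entropies:
  H(A) = 2.0000 bits
  H(B) = 0.9271 bits
  H(C) = 1.9062 bits

Ranking: A > C > B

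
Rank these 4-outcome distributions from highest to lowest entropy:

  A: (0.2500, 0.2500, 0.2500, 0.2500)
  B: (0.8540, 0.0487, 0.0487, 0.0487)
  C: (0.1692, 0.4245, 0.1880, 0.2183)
A > C > B

Key insight: Entropy is maximized by uniform distributions and minimized by concentrated distributions.

- Uniform distributions have maximum entropy log₂(4) = 2.0000 bits
- The more "peaked" or concentrated a distribution, the lower its entropy

Entropies:
  H(A) = 2.0000 bits
  H(B) = 0.8311 bits
  H(C) = 1.8911 bits

Ranking: A > C > B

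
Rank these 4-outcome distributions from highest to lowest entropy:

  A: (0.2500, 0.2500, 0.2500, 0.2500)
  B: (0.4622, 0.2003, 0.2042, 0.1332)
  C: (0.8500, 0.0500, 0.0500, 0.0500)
A > B > C

Key insight: Entropy is maximized by uniform distributions and minimized by concentrated distributions.

- Uniform distributions have maximum entropy log₂(4) = 2.0000 bits
- The more "peaked" or concentrated a distribution, the lower its entropy

Entropies:
  H(A) = 2.0000 bits
  H(B) = 1.8347 bits
  H(C) = 0.8476 bits

Ranking: A > B > C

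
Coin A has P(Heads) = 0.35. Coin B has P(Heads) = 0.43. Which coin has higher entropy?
B

For binary distributions, entropy is maximized at p=0.5 and decreases as p moves toward 0 or 1.

H(A) = H(0.35) = 0.9341 bits
H(B) = H(0.43) = 0.9858 bits

Distribution B (p=0.43) is closer to uniform (p=0.5), so it has higher entropy.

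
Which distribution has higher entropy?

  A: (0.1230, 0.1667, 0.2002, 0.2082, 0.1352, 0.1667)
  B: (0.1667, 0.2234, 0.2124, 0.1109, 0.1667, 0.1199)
A

Both distributions are close to uniform, making this a harder comparison.

H(A) = 2.5598 bits
H(B) = 2.5383 bits

The distribution closer to uniform has higher entropy.
Answer: A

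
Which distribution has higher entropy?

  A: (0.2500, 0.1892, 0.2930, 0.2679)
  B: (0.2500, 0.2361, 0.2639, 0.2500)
B

Both distributions are close to uniform, making this a harder comparison.

H(A) = 1.9824 bits
H(B) = 1.9989 bits

The distribution closer to uniform has higher entropy.
Answer: B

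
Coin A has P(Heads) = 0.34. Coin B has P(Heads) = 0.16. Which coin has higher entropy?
A

For binary distributions, entropy is maximized at p=0.5 and decreases as p moves toward 0 or 1.

H(A) = H(0.34) = 0.9248 bits
H(B) = H(0.16) = 0.6343 bits

Distribution A (p=0.34) is closer to uniform (p=0.5), so it has higher entropy.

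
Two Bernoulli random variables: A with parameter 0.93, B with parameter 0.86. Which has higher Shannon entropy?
B

For binary distributions, entropy is maximized at p=0.5 and decreases as p moves toward 0 or 1.

H(A) = H(0.93) = 0.3659 bits
H(B) = H(0.86) = 0.5842 bits

Distribution B (p=0.86) is closer to uniform (p=0.5), so it has higher entropy.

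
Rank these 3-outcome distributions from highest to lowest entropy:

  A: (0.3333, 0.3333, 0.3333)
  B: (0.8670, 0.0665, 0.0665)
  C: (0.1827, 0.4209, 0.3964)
A > C > B

Key insight: Entropy is maximized by uniform distributions and minimized by concentrated distributions.

- Uniform distributions have maximum entropy log₂(3) = 1.5850 bits
- The more "peaked" or concentrated a distribution, the lower its entropy

Entropies:
  H(A) = 1.5850 bits
  H(B) = 0.6986 bits
  H(C) = 1.5027 bits

Ranking: A > C > B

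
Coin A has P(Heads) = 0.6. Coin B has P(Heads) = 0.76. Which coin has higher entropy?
A

For binary distributions, entropy is maximized at p=0.5 and decreases as p moves toward 0 or 1.

H(A) = H(0.6) = 0.9710 bits
H(B) = H(0.76) = 0.7950 bits

Distribution A (p=0.6) is closer to uniform (p=0.5), so it has higher entropy.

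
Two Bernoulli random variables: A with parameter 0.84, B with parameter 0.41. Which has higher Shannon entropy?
B

For binary distributions, entropy is maximized at p=0.5 and decreases as p moves toward 0 or 1.

H(A) = H(0.84) = 0.6343 bits
H(B) = H(0.41) = 0.9765 bits

Distribution B (p=0.41) is closer to uniform (p=0.5), so it has higher entropy.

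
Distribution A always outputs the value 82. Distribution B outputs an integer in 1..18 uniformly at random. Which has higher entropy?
B

A is deterministic, so H(A) = 0. B is uniform over 18 outcomes, so H(B) = log₂(18) = 4.170 bits. Any distribution with genuine randomness has higher entropy than a deterministic one.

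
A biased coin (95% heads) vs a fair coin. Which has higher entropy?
Fair coin

The fair coin is uniform (p=0.5), maximizing binary entropy at 1 bit. The biased coin has H(0.95) ≈ 0.286 bits — its outcome is more predictable, so its entropy is lower.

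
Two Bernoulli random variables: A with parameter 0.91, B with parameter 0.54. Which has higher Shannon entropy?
B

For binary distributions, entropy is maximized at p=0.5 and decreases as p moves toward 0 or 1.

H(A) = H(0.91) = 0.4365 bits
H(B) = H(0.54) = 0.9954 bits

Distribution B (p=0.54) is closer to uniform (p=0.5), so it has higher entropy.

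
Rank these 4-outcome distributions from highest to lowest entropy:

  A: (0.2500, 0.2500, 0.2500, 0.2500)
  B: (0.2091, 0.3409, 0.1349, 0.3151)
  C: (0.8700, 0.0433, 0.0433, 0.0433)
A > B > C

Key insight: Entropy is maximized by uniform distributions and minimized by concentrated distributions.

- Uniform distributions have maximum entropy log₂(4) = 2.0000 bits
- The more "peaked" or concentrated a distribution, the lower its entropy

Entropies:
  H(A) = 2.0000 bits
  H(B) = 1.9162 bits
  H(C) = 0.7635 bits

Ranking: A > B > C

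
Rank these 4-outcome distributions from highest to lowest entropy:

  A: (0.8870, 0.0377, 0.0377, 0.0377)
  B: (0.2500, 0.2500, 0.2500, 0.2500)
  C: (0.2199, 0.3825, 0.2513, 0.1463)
B > C > A

Key insight: Entropy is maximized by uniform distributions and minimized by concentrated distributions.

- Uniform distributions have maximum entropy log₂(4) = 2.0000 bits
- The more "peaked" or concentrated a distribution, the lower its entropy

Entropies:
  H(A) = 0.6880 bits
  H(B) = 2.0000 bits
  H(C) = 1.9172 bits

Ranking: B > C > A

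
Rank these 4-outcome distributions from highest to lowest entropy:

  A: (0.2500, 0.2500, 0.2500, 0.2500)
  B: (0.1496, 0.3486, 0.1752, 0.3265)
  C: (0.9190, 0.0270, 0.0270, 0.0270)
A > B > C

Key insight: Entropy is maximized by uniform distributions and minimized by concentrated distributions.

- Uniform distributions have maximum entropy log₂(4) = 2.0000 bits
- The more "peaked" or concentrated a distribution, the lower its entropy

Entropies:
  H(A) = 2.0000 bits
  H(B) = 1.9076 bits
  H(C) = 0.5341 bits

Ranking: A > B > C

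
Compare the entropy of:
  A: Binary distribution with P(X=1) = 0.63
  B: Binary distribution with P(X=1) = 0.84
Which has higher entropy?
A

For binary distributions, entropy is maximized at p=0.5 and decreases as p moves toward 0 or 1.

H(A) = H(0.63) = 0.9507 bits
H(B) = H(0.84) = 0.6343 bits

Distribution A (p=0.63) is closer to uniform (p=0.5), so it has higher entropy.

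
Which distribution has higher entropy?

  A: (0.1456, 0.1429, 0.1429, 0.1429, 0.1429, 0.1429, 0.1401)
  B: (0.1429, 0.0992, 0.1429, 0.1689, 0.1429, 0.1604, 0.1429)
A

Both distributions are close to uniform, making this a harder comparison.

H(A) = 2.8073 bits
H(B) = 2.7918 bits

The distribution closer to uniform has higher entropy.
Answer: A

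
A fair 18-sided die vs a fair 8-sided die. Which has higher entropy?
18-sided die

Both are uniform distributions; for uniform over n outcomes, H = log₂(n). H(18-sided) = log₂(18) = 4.170 bits and H(8-sided) = log₂(8) = 3.000 bits. More outcomes in a uniform distribution means higher entropy.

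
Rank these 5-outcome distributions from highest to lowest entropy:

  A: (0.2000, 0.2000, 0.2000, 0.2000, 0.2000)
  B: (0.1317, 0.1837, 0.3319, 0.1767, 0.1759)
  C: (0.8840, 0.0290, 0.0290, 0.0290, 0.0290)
A > B > C

Key insight: Entropy is maximized by uniform distributions and minimized by concentrated distributions.

- Uniform distributions have maximum entropy log₂(5) = 2.3219 bits
- The more "peaked" or concentrated a distribution, the lower its entropy

Entropies:
  H(A) = 2.3219 bits
  H(B) = 2.2453 bits
  H(C) = 0.7498 bits

Ranking: A > B > C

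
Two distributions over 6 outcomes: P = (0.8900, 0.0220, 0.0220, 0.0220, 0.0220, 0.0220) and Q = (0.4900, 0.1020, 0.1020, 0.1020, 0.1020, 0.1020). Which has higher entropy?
Q

P is highly concentrated on one outcome (89%), making it nearly deterministic. Q spreads its mass more evenly (max 49%). The more spread-out distribution has higher entropy: H(P) ≈ 0.755 bits, H(Q) ≈ 2.184 bits.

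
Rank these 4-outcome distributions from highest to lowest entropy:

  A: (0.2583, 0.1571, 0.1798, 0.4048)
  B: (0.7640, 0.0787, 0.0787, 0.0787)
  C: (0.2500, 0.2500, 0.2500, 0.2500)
C > A > B

Key insight: Entropy is maximized by uniform distributions and minimized by concentrated distributions.

- Uniform distributions have maximum entropy log₂(4) = 2.0000 bits
- The more "peaked" or concentrated a distribution, the lower its entropy

Entropies:
  H(A) = 1.8972 bits
  H(B) = 1.1624 bits
  H(C) = 2.0000 bits

Ranking: C > A > B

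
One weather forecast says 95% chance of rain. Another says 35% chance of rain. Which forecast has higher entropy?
35% forecast

Treat each forecast as a Bernoulli distribution. Binary entropy is maximized at p=0.5 and falls off symmetrically toward 0 or 1. The 35% forecast is closer to 50%, so it is more uncertain. H(95%) ≈ 0.286 bits, H(35%) ≈ 0.934 bits.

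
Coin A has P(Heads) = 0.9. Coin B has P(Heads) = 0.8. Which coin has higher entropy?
B

For binary distributions, entropy is maximized at p=0.5 and decreases as p moves toward 0 or 1.

H(A) = H(0.9) = 0.4690 bits
H(B) = H(0.8) = 0.7219 bits

Distribution B (p=0.8) is closer to uniform (p=0.5), so it has higher entropy.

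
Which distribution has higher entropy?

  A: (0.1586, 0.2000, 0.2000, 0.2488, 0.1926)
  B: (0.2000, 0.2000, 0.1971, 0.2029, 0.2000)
B

Both distributions are close to uniform, making this a harder comparison.

H(A) = 2.3071 bits
H(B) = 2.3219 bits

The distribution closer to uniform has higher entropy.
Answer: B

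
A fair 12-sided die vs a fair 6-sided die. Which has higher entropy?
12-sided die

Both are uniform distributions; for uniform over n outcomes, H = log₂(n). H(12-sided) = log₂(12) = 3.585 bits and H(6-sided) = log₂(6) = 2.585 bits. More outcomes in a uniform distribution means higher entropy.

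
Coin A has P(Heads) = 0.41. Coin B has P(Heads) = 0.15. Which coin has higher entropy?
A

For binary distributions, entropy is maximized at p=0.5 and decreases as p moves toward 0 or 1.

H(A) = H(0.41) = 0.9765 bits
H(B) = H(0.15) = 0.6098 bits

Distribution A (p=0.41) is closer to uniform (p=0.5), so it has higher entropy.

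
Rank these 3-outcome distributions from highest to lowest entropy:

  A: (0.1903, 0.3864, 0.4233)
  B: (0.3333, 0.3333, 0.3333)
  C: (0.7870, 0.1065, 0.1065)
B > A > C

Key insight: Entropy is maximized by uniform distributions and minimized by concentrated distributions.

- Uniform distributions have maximum entropy log₂(3) = 1.5850 bits
- The more "peaked" or concentrated a distribution, the lower its entropy

Entropies:
  H(A) = 1.5106 bits
  H(B) = 1.5850 bits
  H(C) = 0.9602 bits

Ranking: B > A > C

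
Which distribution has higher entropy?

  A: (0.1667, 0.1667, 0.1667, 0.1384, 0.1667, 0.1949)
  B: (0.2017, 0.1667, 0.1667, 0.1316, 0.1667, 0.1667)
A

Both distributions are close to uniform, making this a harder comparison.

H(A) = 2.5780 bits
H(B) = 2.5743 bits

The distribution closer to uniform has higher entropy.
Answer: A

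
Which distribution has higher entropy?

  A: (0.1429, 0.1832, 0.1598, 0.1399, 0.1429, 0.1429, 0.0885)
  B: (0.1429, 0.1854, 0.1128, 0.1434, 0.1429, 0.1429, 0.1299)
B

Both distributions are close to uniform, making this a harder comparison.

H(A) = 2.7811 bits
H(B) = 2.7932 bits

The distribution closer to uniform has higher entropy.
Answer: B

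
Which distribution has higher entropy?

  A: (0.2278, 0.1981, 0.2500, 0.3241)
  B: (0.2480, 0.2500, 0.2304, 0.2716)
B

Both distributions are close to uniform, making this a harder comparison.

H(A) = 1.9757 bits
H(B) = 1.9975 bits

The distribution closer to uniform has higher entropy.
Answer: B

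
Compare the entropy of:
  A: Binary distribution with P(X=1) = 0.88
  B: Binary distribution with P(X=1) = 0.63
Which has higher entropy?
B

For binary distributions, entropy is maximized at p=0.5 and decreases as p moves toward 0 or 1.

H(A) = H(0.88) = 0.5294 bits
H(B) = H(0.63) = 0.9507 bits

Distribution B (p=0.63) is closer to uniform (p=0.5), so it has higher entropy.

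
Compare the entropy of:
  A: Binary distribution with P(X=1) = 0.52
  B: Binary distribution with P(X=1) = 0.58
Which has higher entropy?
A

For binary distributions, entropy is maximized at p=0.5 and decreases as p moves toward 0 or 1.

H(A) = H(0.52) = 0.9988 bits
H(B) = H(0.58) = 0.9815 bits

Distribution A (p=0.52) is closer to uniform (p=0.5), so it has higher entropy.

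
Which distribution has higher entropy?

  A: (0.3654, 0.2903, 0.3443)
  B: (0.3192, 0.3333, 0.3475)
B

Both distributions are close to uniform, making this a harder comparison.

H(A) = 1.5784 bits
H(B) = 1.5841 bits

The distribution closer to uniform has higher entropy.
Answer: B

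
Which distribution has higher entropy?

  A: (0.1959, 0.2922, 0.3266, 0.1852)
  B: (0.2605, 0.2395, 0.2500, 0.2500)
B

Both distributions are close to uniform, making this a harder comparison.

H(A) = 1.9572 bits
H(B) = 1.9994 bits

The distribution closer to uniform has higher entropy.
Answer: B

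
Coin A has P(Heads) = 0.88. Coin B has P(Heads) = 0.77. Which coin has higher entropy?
B

For binary distributions, entropy is maximized at p=0.5 and decreases as p moves toward 0 or 1.

H(A) = H(0.88) = 0.5294 bits
H(B) = H(0.77) = 0.7780 bits

Distribution B (p=0.77) is closer to uniform (p=0.5), so it has higher entropy.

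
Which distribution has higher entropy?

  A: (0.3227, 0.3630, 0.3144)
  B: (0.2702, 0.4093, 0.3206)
A

Both distributions are close to uniform, making this a harder comparison.

H(A) = 1.5821 bits
H(B) = 1.5637 bits

The distribution closer to uniform has higher entropy.
Answer: A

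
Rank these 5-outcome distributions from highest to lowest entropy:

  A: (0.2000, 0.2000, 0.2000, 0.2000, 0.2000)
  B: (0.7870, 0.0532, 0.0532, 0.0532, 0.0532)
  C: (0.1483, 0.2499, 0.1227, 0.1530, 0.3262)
A > C > B

Key insight: Entropy is maximized by uniform distributions and minimized by concentrated distributions.

- Uniform distributions have maximum entropy log₂(5) = 2.3219 bits
- The more "peaked" or concentrated a distribution, the lower its entropy

Entropies:
  H(A) = 2.3219 bits
  H(B) = 1.1732 bits
  H(C) = 2.2211 bits

Ranking: A > C > B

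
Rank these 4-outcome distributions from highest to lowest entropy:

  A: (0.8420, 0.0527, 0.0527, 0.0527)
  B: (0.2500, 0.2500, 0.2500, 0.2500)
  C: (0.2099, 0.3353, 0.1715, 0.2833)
B > C > A

Key insight: Entropy is maximized by uniform distributions and minimized by concentrated distributions.

- Uniform distributions have maximum entropy log₂(4) = 2.0000 bits
- The more "peaked" or concentrated a distribution, the lower its entropy

Entropies:
  H(A) = 0.8799 bits
  H(B) = 2.0000 bits
  H(C) = 1.9531 bits

Ranking: B > C > A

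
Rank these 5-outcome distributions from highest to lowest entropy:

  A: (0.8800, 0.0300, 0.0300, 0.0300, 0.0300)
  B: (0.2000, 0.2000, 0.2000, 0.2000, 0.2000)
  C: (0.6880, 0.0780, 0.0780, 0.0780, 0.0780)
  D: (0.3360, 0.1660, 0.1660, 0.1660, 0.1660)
B > D > C > A

Key insight: Entropy is maximized by uniform distributions and minimized by concentrated distributions.

Entropies:
  H(A) = 0.7694 bits
  H(B) = 2.3219 bits
  H(C) = 1.5195 bits
  H(D) = 2.2489 bits

Ranking: B > D > C > A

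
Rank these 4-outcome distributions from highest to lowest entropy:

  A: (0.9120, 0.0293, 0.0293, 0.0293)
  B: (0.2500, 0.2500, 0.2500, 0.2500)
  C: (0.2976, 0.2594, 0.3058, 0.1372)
B > C > A

Key insight: Entropy is maximized by uniform distributions and minimized by concentrated distributions.

- Uniform distributions have maximum entropy log₂(4) = 2.0000 bits
- The more "peaked" or concentrated a distribution, the lower its entropy

Entropies:
  H(A) = 0.5692 bits
  H(B) = 2.0000 bits
  H(C) = 1.9413 bits

Ranking: B > C > A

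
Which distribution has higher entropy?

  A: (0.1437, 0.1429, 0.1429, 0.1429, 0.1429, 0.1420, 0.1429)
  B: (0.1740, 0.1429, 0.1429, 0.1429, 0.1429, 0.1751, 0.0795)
A

Both distributions are close to uniform, making this a harder comparison.

H(A) = 2.8073 bits
H(B) = 2.7738 bits

The distribution closer to uniform has higher entropy.
Answer: A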